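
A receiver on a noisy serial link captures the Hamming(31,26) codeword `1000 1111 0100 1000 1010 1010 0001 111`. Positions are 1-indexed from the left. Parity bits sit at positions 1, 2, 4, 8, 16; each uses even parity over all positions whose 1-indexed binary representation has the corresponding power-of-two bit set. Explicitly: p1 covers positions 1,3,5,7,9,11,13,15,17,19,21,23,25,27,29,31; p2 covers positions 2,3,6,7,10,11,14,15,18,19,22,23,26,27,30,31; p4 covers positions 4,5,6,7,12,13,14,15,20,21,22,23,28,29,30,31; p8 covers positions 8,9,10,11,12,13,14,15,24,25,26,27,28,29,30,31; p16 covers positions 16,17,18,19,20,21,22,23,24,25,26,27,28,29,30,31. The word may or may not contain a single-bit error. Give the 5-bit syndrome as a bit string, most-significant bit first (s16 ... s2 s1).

01010

s1: b1⊕b3⊕b5⊕b7⊕b9⊕b11⊕b13⊕b15⊕b17⊕b19⊕b21⊕b23⊕b25⊕b27⊕b29⊕b31 = 1⊕0⊕1⊕1⊕0⊕0⊕1⊕0⊕1⊕1⊕1⊕1⊕0⊕0⊕1⊕1 = 0
s2: b2⊕b3⊕b6⊕b7⊕b10⊕b11⊕b14⊕b15⊕b18⊕b19⊕b22⊕b23⊕b26⊕b27⊕b30⊕b31 = 0⊕0⊕1⊕1⊕1⊕0⊕0⊕0⊕0⊕1⊕0⊕1⊕0⊕0⊕1⊕1 = 1
s4: b4⊕b5⊕b6⊕b7⊕b12⊕b13⊕b14⊕b15⊕b20⊕b21⊕b22⊕b23⊕b28⊕b29⊕b30⊕b31 = 0⊕1⊕1⊕1⊕0⊕1⊕0⊕0⊕0⊕1⊕0⊕1⊕1⊕1⊕1⊕1 = 0
s8: b8⊕b9⊕b10⊕b11⊕b12⊕b13⊕b14⊕b15⊕b24⊕b25⊕b26⊕b27⊕b28⊕b29⊕b30⊕b31 = 1⊕0⊕1⊕0⊕0⊕1⊕0⊕0⊕0⊕0⊕0⊕0⊕1⊕1⊕1⊕1 = 1
s16: b16⊕b17⊕b18⊕b19⊕b20⊕b21⊕b22⊕b23⊕b24⊕b25⊕b26⊕b27⊕b28⊕b29⊕b30⊕b31 = 0⊕1⊕0⊕1⊕0⊕1⊕0⊕1⊕0⊕0⊕0⊕0⊕1⊕1⊕1⊕1 = 0
Syndrome (s16...s1) = 01010 → position 10.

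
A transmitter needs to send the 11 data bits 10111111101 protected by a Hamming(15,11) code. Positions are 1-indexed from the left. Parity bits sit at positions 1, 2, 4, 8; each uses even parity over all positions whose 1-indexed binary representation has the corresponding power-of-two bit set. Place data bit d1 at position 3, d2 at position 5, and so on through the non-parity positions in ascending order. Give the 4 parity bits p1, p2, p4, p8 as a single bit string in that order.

Place data bits at non-power-of-two positions: b3=1, b5=0, b6=1, b7=1, b9=1, b10=1, b11=1, b12=1, b13=1, b14=0, b15=1.
p1 = XOR of data positions {3,5,7,9,11,13,15} = 1⊕0⊕1⊕1⊕1⊕1⊕1 = 0
p2 = XOR of data positions {3,6,7,10,11,14,15} = 1⊕1⊕1⊕1⊕1⊕0⊕1 = 0
p4 = XOR of data positions {5,6,7,12,13,14,15} = 0⊕1⊕1⊕1⊕1⊕0⊕1 = 1
p8 = XOR of data positions {9,10,11,12,13,14,15} = 1⊕1⊕1⊕1⊕1⊕0⊕1 = 0
Parity bits p1,p2,p4,p8 = 0010

0010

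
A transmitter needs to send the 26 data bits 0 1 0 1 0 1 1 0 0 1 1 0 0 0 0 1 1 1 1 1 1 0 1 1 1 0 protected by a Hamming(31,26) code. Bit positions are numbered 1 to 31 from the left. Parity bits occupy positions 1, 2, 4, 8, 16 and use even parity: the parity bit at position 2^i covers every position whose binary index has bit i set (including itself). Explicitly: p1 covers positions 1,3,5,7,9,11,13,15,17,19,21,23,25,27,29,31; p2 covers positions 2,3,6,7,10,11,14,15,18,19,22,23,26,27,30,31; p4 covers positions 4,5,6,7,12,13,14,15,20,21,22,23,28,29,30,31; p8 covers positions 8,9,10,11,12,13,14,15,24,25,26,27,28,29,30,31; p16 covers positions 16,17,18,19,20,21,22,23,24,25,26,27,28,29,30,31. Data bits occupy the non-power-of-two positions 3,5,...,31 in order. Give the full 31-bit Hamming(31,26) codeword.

Place data bits at non-power-of-two positions: b3=0, b5=1, b6=0, b7=1, b9=0, b10=1, b11=1, b12=0, b13=0, b14=1, b15=1, b17=0, b18=0, b19=0, b20=0, b21=1, b22=1, b23=1, b24=1, b25=1, b26=1, b27=0, b28=1, b29=1, b30=1, b31=0.
p1 = XOR of data positions {3,5,7,9,11,13,15,17,19,21,23,25,27,29,31} = 0⊕1⊕1⊕0⊕1⊕0⊕1⊕0⊕0⊕1⊕1⊕1⊕0⊕1⊕0 = 0
p2 = XOR of data positions {3,6,7,10,11,14,15,18,19,22,23,26,27,30,31} = 0⊕0⊕1⊕1⊕1⊕1⊕1⊕0⊕0⊕1⊕1⊕1⊕0⊕1⊕0 = 1
p4 = XOR of data positions {5,6,7,12,13,14,15,20,21,22,23,28,29,30,31} = 1⊕0⊕1⊕0⊕0⊕1⊕1⊕0⊕1⊕1⊕1⊕1⊕1⊕1⊕0 = 0
p8 = XOR of data positions {9,10,11,12,13,14,15,24,25,26,27,28,29,30,31} = 0⊕1⊕1⊕0⊕0⊕1⊕1⊕1⊕1⊕1⊕0⊕1⊕1⊕1⊕0 = 0
p16 = XOR of data positions {17,18,19,20,21,22,23,24,25,26,27,28,29,30,31} = 0⊕0⊕0⊕0⊕1⊕1⊕1⊕1⊕1⊕1⊕0⊕1⊕1⊕1⊕0 = 1
Codeword b1..b31 = 0100101001100111000011111101110

0100101001100111000011111101110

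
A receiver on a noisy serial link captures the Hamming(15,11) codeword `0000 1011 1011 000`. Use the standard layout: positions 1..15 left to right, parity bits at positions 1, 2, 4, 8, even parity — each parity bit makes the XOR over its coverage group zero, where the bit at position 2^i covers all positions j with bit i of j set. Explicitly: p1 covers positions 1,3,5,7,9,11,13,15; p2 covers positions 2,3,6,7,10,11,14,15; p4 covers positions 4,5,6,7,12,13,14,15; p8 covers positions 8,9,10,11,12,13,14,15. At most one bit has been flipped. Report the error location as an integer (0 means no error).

4

s1: b1⊕b3⊕b5⊕b7⊕b9⊕b11⊕b13⊕b15 = 0⊕0⊕1⊕1⊕1⊕1⊕0⊕0 = 0
s2: b2⊕b3⊕b6⊕b7⊕b10⊕b11⊕b14⊕b15 = 0⊕0⊕0⊕1⊕0⊕1⊕0⊕0 = 0
s4: b4⊕b5⊕b6⊕b7⊕b12⊕b13⊕b14⊕b15 = 0⊕1⊕0⊕1⊕1⊕0⊕0⊕0 = 1
s8: b8⊕b9⊕b10⊕b11⊕b12⊕b13⊕b14⊕b15 = 1⊕1⊕0⊕1⊕1⊕0⊕0⊕0 = 0
Syndrome (s8...s1) = 0100 → position 4.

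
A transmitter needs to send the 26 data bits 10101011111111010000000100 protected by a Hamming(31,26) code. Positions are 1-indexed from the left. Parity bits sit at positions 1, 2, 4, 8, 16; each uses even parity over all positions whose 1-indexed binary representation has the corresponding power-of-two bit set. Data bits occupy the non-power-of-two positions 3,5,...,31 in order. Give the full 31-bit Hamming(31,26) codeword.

1111010110111111111010000000100

Place data bits at non-power-of-two positions: b3=1, b5=0, b6=1, b7=0, b9=1, b10=0, b11=1, b12=1, b13=1, b14=1, b15=1, b17=1, b18=1, b19=1, b20=0, b21=1, b22=0, b23=0, b24=0, b25=0, b26=0, b27=0, b28=0, b29=1, b30=0, b31=0.
p1 = XOR of data positions {3,5,7,9,11,13,15,17,19,21,23,25,27,29,31} = 1⊕0⊕0⊕1⊕1⊕1⊕1⊕1⊕1⊕1⊕0⊕0⊕0⊕1⊕0 = 1
p2 = XOR of data positions {3,6,7,10,11,14,15,18,19,22,23,26,27,30,31} = 1⊕1⊕0⊕0⊕1⊕1⊕1⊕1⊕1⊕0⊕0⊕0⊕0⊕0⊕0 = 1
p4 = XOR of data positions {5,6,7,12,13,14,15,20,21,22,23,28,29,30,31} = 0⊕1⊕0⊕1⊕1⊕1⊕1⊕0⊕1⊕0⊕0⊕0⊕1⊕0⊕0 = 1
p8 = XOR of data positions {9,10,11,12,13,14,15,24,25,26,27,28,29,30,31} = 1⊕0⊕1⊕1⊕1⊕1⊕1⊕0⊕0⊕0⊕0⊕0⊕1⊕0⊕0 = 1
p16 = XOR of data positions {17,18,19,20,21,22,23,24,25,26,27,28,29,30,31} = 1⊕1⊕1⊕0⊕1⊕0⊕0⊕0⊕0⊕0⊕0⊕0⊕1⊕0⊕0 = 1
Codeword b1..b31 = 1111010110111111111010000000100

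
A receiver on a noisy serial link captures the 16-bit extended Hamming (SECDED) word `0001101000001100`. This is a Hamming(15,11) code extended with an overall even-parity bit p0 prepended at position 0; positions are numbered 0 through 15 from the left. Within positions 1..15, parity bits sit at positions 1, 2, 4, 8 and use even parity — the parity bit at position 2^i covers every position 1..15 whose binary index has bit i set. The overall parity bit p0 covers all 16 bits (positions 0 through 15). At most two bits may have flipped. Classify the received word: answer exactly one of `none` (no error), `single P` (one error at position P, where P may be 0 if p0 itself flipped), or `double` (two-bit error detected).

s1: b1⊕b3⊕b5⊕b7⊕b9⊕b11⊕b13⊕b15 = 0⊕1⊕0⊕0⊕0⊕0⊕1⊕0 = 0
s2: b2⊕b3⊕b6⊕b7⊕b10⊕b11⊕b14⊕b15 = 0⊕1⊕1⊕0⊕0⊕0⊕0⊕0 = 0
s4: b4⊕b5⊕b6⊕b7⊕b12⊕b13⊕b14⊕b15 = 1⊕0⊕1⊕0⊕1⊕1⊕0⊕0 = 0
s8: b8⊕b9⊕b10⊕b11⊕b12⊕b13⊕b14⊕b15 = 0⊕0⊕0⊕0⊕1⊕1⊕0⊕0 = 0
Syndrome (s8...s1) = 0000 → position 0 (no error).
Overall parity (XOR of all 16 bits, including p0): 0⊕0⊕0⊕1⊕1⊕0⊕1⊕0⊕0⊕0⊕0⊕0⊕1⊕1⊕0⊕0 = 1
Overall=1, syndrome position=0 → single-bit error at position 0.

single 0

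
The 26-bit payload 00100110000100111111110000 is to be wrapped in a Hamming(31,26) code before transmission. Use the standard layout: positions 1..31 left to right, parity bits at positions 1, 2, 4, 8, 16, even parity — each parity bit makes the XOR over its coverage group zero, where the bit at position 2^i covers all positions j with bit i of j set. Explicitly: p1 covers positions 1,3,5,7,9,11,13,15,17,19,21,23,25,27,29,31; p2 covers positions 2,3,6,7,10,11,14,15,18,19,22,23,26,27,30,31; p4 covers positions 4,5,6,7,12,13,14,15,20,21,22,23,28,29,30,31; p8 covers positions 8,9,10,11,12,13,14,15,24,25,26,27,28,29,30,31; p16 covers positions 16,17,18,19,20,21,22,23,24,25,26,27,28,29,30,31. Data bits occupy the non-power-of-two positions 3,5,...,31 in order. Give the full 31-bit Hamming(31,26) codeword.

0101010001100001100111111110000

Place data bits at non-power-of-two positions: b3=0, b5=0, b6=1, b7=0, b9=0, b10=1, b11=1, b12=0, b13=0, b14=0, b15=0, b17=1, b18=0, b19=0, b20=1, b21=1, b22=1, b23=1, b24=1, b25=1, b26=1, b27=1, b28=0, b29=0, b30=0, b31=0.
p1 = XOR of data positions {3,5,7,9,11,13,15,17,19,21,23,25,27,29,31} = 0⊕0⊕0⊕0⊕1⊕0⊕0⊕1⊕0⊕1⊕1⊕1⊕1⊕0⊕0 = 0
p2 = XOR of data positions {3,6,7,10,11,14,15,18,19,22,23,26,27,30,31} = 0⊕1⊕0⊕1⊕1⊕0⊕0⊕0⊕0⊕1⊕1⊕1⊕1⊕0⊕0 = 1
p4 = XOR of data positions {5,6,7,12,13,14,15,20,21,22,23,28,29,30,31} = 0⊕1⊕0⊕0⊕0⊕0⊕0⊕1⊕1⊕1⊕1⊕0⊕0⊕0⊕0 = 1
p8 = XOR of data positions {9,10,11,12,13,14,15,24,25,26,27,28,29,30,31} = 0⊕1⊕1⊕0⊕0⊕0⊕0⊕1⊕1⊕1⊕1⊕0⊕0⊕0⊕0 = 0
p16 = XOR of data positions {17,18,19,20,21,22,23,24,25,26,27,28,29,30,31} = 1⊕0⊕0⊕1⊕1⊕1⊕1⊕1⊕1⊕1⊕1⊕0⊕0⊕0⊕0 = 1
Codeword b1..b31 = 0101010001100001100111111110000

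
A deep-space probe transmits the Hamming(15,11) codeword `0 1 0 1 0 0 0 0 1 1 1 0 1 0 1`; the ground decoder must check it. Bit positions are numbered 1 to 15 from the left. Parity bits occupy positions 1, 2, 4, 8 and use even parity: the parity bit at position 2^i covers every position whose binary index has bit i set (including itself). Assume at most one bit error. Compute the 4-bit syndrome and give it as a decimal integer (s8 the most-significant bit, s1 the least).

12

s1: b1⊕b3⊕b5⊕b7⊕b9⊕b11⊕b13⊕b15 = 0⊕0⊕0⊕0⊕1⊕1⊕1⊕1 = 0
s2: b2⊕b3⊕b6⊕b7⊕b10⊕b11⊕b14⊕b15 = 1⊕0⊕0⊕0⊕1⊕1⊕0⊕1 = 0
s4: b4⊕b5⊕b6⊕b7⊕b12⊕b13⊕b14⊕b15 = 1⊕0⊕0⊕0⊕0⊕1⊕0⊕1 = 1
s8: b8⊕b9⊕b10⊕b11⊕b12⊕b13⊕b14⊕b15 = 0⊕1⊕1⊕1⊕0⊕1⊕0⊕1 = 1
Syndrome (s8...s1) = 1100 → position 12.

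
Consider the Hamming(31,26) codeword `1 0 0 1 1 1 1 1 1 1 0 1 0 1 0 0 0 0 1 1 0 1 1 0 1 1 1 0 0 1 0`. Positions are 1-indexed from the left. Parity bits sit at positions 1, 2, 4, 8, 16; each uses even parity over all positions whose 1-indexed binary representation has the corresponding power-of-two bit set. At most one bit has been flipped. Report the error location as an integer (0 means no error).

s1: b1⊕b3⊕b5⊕b7⊕b9⊕b11⊕b13⊕b15⊕b17⊕b19⊕b21⊕b23⊕b25⊕b27⊕b29⊕b31 = 1⊕0⊕1⊕1⊕1⊕0⊕0⊕0⊕0⊕1⊕0⊕1⊕1⊕1⊕0⊕0 = 0
s2: b2⊕b3⊕b6⊕b7⊕b10⊕b11⊕b14⊕b15⊕b18⊕b19⊕b22⊕b23⊕b26⊕b27⊕b30⊕b31 = 0⊕0⊕1⊕1⊕1⊕0⊕1⊕0⊕0⊕1⊕1⊕1⊕1⊕1⊕1⊕0 = 0
s4: b4⊕b5⊕b6⊕b7⊕b12⊕b13⊕b14⊕b15⊕b20⊕b21⊕b22⊕b23⊕b28⊕b29⊕b30⊕b31 = 1⊕1⊕1⊕1⊕1⊕0⊕1⊕0⊕1⊕0⊕1⊕1⊕0⊕0⊕1⊕0 = 0
s8: b8⊕b9⊕b10⊕b11⊕b12⊕b13⊕b14⊕b15⊕b24⊕b25⊕b26⊕b27⊕b28⊕b29⊕b30⊕b31 = 1⊕1⊕1⊕0⊕1⊕0⊕1⊕0⊕0⊕1⊕1⊕1⊕0⊕0⊕1⊕0 = 1
s16: b16⊕b17⊕b18⊕b19⊕b20⊕b21⊕b22⊕b23⊕b24⊕b25⊕b26⊕b27⊕b28⊕b29⊕b30⊕b31 = 0⊕0⊕0⊕1⊕1⊕0⊕1⊕1⊕0⊕1⊕1⊕1⊕0⊕0⊕1⊕0 = 0
Syndrome (s16...s1) = 01000 → position 8.

8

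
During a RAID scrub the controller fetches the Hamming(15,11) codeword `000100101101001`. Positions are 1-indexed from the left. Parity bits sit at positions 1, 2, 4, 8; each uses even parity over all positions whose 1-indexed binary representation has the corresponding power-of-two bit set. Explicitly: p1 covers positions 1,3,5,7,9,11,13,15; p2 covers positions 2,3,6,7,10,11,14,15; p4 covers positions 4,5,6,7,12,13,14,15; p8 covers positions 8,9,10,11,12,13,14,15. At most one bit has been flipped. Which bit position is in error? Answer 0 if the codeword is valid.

3

s1: b1⊕b3⊕b5⊕b7⊕b9⊕b11⊕b13⊕b15 = 0⊕0⊕0⊕1⊕1⊕0⊕0⊕1 = 1
s2: b2⊕b3⊕b6⊕b7⊕b10⊕b11⊕b14⊕b15 = 0⊕0⊕0⊕1⊕1⊕0⊕0⊕1 = 1
s4: b4⊕b5⊕b6⊕b7⊕b12⊕b13⊕b14⊕b15 = 1⊕0⊕0⊕1⊕1⊕0⊕0⊕1 = 0
s8: b8⊕b9⊕b10⊕b11⊕b12⊕b13⊕b14⊕b15 = 0⊕1⊕1⊕0⊕1⊕0⊕0⊕1 = 0
Syndrome (s8...s1) = 0011 → position 3.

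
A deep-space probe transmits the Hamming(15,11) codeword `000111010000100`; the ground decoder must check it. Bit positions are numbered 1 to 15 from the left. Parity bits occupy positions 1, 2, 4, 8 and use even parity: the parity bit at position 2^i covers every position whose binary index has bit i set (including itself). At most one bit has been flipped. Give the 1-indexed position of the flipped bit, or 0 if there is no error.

s1: b1⊕b3⊕b5⊕b7⊕b9⊕b11⊕b13⊕b15 = 0⊕0⊕1⊕0⊕0⊕0⊕1⊕0 = 0
s2: b2⊕b3⊕b6⊕b7⊕b10⊕b11⊕b14⊕b15 = 0⊕0⊕1⊕0⊕0⊕0⊕0⊕0 = 1
s4: b4⊕b5⊕b6⊕b7⊕b12⊕b13⊕b14⊕b15 = 1⊕1⊕1⊕0⊕0⊕1⊕0⊕0 = 0
s8: b8⊕b9⊕b10⊕b11⊕b12⊕b13⊕b14⊕b15 = 1⊕0⊕0⊕0⊕0⊕1⊕0⊕0 = 0
Syndrome (s8...s1) = 0010 → position 2.

2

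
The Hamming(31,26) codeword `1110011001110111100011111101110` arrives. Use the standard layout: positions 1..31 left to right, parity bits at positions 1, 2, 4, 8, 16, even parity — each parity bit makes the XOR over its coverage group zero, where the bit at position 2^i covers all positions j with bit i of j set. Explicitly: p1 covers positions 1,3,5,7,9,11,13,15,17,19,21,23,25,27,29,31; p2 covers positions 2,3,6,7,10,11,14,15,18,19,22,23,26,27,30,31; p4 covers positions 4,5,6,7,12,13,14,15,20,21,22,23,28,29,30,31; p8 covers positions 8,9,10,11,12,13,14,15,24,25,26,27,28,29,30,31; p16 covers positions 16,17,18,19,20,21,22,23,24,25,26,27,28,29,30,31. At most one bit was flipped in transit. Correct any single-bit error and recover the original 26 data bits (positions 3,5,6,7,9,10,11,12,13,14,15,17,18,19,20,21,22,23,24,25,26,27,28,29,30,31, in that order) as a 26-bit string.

s1: b1⊕b3⊕b5⊕b7⊕b9⊕b11⊕b13⊕b15⊕b17⊕b19⊕b21⊕b23⊕b25⊕b27⊕b29⊕b31 = 1⊕1⊕0⊕1⊕0⊕1⊕0⊕1⊕1⊕0⊕1⊕1⊕1⊕0⊕1⊕0 = 0
s2: b2⊕b3⊕b6⊕b7⊕b10⊕b11⊕b14⊕b15⊕b18⊕b19⊕b22⊕b23⊕b26⊕b27⊕b30⊕b31 = 1⊕1⊕1⊕1⊕1⊕1⊕1⊕1⊕0⊕0⊕1⊕1⊕1⊕0⊕1⊕0 = 0
s4: b4⊕b5⊕b6⊕b7⊕b12⊕b13⊕b14⊕b15⊕b20⊕b21⊕b22⊕b23⊕b28⊕b29⊕b30⊕b31 = 0⊕0⊕1⊕1⊕1⊕0⊕1⊕1⊕0⊕1⊕1⊕1⊕1⊕1⊕1⊕0 = 1
s8: b8⊕b9⊕b10⊕b11⊕b12⊕b13⊕b14⊕b15⊕b24⊕b25⊕b26⊕b27⊕b28⊕b29⊕b30⊕b31 = 0⊕0⊕1⊕1⊕1⊕0⊕1⊕1⊕1⊕1⊕1⊕0⊕1⊕1⊕1⊕0 = 1
s16: b16⊕b17⊕b18⊕b19⊕b20⊕b21⊕b22⊕b23⊕b24⊕b25⊕b26⊕b27⊕b28⊕b29⊕b30⊕b31 = 1⊕1⊕0⊕0⊕0⊕1⊕1⊕1⊕1⊕1⊕1⊕0⊕1⊕1⊕1⊕0 = 1
Syndrome (s16...s1) = 11100 → position 28.
Flip bit 28: corrected codeword = 1110011001110111100011111100110
Data bits at positions 3,5,6,7,9,10,11,12,13,14,15,17,18,19,20,21,22,23,24,25,26,27,28,29,30,31: 10110111011100011111100110

10110111011100011111100110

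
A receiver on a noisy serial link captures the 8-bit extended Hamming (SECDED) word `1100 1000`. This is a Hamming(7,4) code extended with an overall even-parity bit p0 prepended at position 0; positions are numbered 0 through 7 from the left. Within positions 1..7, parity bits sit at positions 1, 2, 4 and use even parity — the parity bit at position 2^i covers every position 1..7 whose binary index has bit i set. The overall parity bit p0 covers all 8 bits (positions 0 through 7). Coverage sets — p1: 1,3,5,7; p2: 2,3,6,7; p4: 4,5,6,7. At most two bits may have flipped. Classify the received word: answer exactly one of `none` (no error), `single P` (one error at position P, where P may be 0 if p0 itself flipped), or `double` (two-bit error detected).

s1: b1⊕b3⊕b5⊕b7 = 1⊕0⊕0⊕0 = 1
s2: b2⊕b3⊕b6⊕b7 = 0⊕0⊕0⊕0 = 0
s4: b4⊕b5⊕b6⊕b7 = 1⊕0⊕0⊕0 = 1
Syndrome (s4...s1) = 101 → position 5.
Overall parity (XOR of all 8 bits, including p0): 1⊕1⊕0⊕0⊕1⊕0⊕0⊕0 = 1
Overall=1, syndrome position=5 → single-bit error at position 5.

single 5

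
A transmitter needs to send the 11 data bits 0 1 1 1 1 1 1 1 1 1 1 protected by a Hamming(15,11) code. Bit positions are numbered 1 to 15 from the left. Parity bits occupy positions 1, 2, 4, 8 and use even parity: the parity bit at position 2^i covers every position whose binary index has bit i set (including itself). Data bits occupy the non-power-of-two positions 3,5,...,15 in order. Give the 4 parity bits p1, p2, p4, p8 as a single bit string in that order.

Place data bits at non-power-of-two positions: b3=0, b5=1, b6=1, b7=1, b9=1, b10=1, b11=1, b12=1, b13=1, b14=1, b15=1.
p1 = XOR of data positions {3,5,7,9,11,13,15} = 0⊕1⊕1⊕1⊕1⊕1⊕1 = 0
p2 = XOR of data positions {3,6,7,10,11,14,15} = 0⊕1⊕1⊕1⊕1⊕1⊕1 = 0
p4 = XOR of data positions {5,6,7,12,13,14,15} = 1⊕1⊕1⊕1⊕1⊕1⊕1 = 1
p8 = XOR of data positions {9,10,11,12,13,14,15} = 1⊕1⊕1⊕1⊕1⊕1⊕1 = 1
Parity bits p1,p2,p4,p8 = 0011

0011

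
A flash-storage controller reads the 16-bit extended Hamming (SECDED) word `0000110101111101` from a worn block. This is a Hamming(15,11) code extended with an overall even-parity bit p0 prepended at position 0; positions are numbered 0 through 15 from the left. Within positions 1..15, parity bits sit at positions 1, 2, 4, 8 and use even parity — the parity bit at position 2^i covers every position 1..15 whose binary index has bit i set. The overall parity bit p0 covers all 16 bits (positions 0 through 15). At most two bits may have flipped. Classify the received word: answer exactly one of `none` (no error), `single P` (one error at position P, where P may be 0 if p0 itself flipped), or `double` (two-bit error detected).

s1: b1⊕b3⊕b5⊕b7⊕b9⊕b11⊕b13⊕b15 = 0⊕0⊕1⊕1⊕1⊕1⊕1⊕1 = 0
s2: b2⊕b3⊕b6⊕b7⊕b10⊕b11⊕b14⊕b15 = 0⊕0⊕0⊕1⊕1⊕1⊕0⊕1 = 0
s4: b4⊕b5⊕b6⊕b7⊕b12⊕b13⊕b14⊕b15 = 1⊕1⊕0⊕1⊕1⊕1⊕0⊕1 = 0
s8: b8⊕b9⊕b10⊕b11⊕b12⊕b13⊕b14⊕b15 = 0⊕1⊕1⊕1⊕1⊕1⊕0⊕1 = 0
Syndrome (s8...s1) = 0000 → position 0 (no error).
Overall parity (XOR of all 16 bits, including p0): 0⊕0⊕0⊕0⊕1⊕1⊕0⊕1⊕0⊕1⊕1⊕1⊕1⊕1⊕0⊕1 = 1
Overall=1, syndrome position=0 → single-bit error at position 0.

single 0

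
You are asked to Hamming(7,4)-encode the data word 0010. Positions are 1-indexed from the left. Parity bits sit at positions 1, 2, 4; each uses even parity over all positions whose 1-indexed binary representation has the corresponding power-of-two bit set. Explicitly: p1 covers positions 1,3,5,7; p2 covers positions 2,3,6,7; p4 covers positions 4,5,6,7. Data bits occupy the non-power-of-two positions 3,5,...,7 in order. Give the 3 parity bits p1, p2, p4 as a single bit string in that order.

011

Place data bits at non-power-of-two positions: b3=0, b5=0, b6=1, b7=0.
p1 = XOR of data positions {3,5,7} = 0⊕0⊕0 = 0
p2 = XOR of data positions {3,6,7} = 0⊕1⊕0 = 1
p4 = XOR of data positions {5,6,7} = 0⊕1⊕0 = 1
Parity bits p1,p2,p4 = 011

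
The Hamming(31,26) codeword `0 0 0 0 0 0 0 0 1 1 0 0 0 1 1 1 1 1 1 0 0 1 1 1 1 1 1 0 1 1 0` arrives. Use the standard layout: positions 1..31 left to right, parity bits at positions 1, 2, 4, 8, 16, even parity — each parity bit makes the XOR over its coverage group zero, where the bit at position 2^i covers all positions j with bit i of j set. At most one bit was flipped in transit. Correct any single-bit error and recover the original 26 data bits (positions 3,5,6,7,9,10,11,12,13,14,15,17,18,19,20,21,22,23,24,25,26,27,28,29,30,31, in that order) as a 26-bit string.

s1: b1⊕b3⊕b5⊕b7⊕b9⊕b11⊕b13⊕b15⊕b17⊕b19⊕b21⊕b23⊕b25⊕b27⊕b29⊕b31 = 0⊕0⊕0⊕0⊕1⊕0⊕0⊕1⊕1⊕1⊕0⊕1⊕1⊕1⊕1⊕0 = 0
s2: b2⊕b3⊕b6⊕b7⊕b10⊕b11⊕b14⊕b15⊕b18⊕b19⊕b22⊕b23⊕b26⊕b27⊕b30⊕b31 = 0⊕0⊕0⊕0⊕1⊕0⊕1⊕1⊕1⊕1⊕1⊕1⊕1⊕1⊕1⊕0 = 0
s4: b4⊕b5⊕b6⊕b7⊕b12⊕b13⊕b14⊕b15⊕b20⊕b21⊕b22⊕b23⊕b28⊕b29⊕b30⊕b31 = 0⊕0⊕0⊕0⊕0⊕0⊕1⊕1⊕0⊕0⊕1⊕1⊕0⊕1⊕1⊕0 = 0
s8: b8⊕b9⊕b10⊕b11⊕b12⊕b13⊕b14⊕b15⊕b24⊕b25⊕b26⊕b27⊕b28⊕b29⊕b30⊕b31 = 0⊕1⊕1⊕0⊕0⊕0⊕1⊕1⊕1⊕1⊕1⊕1⊕0⊕1⊕1⊕0 = 0
s16: b16⊕b17⊕b18⊕b19⊕b20⊕b21⊕b22⊕b23⊕b24⊕b25⊕b26⊕b27⊕b28⊕b29⊕b30⊕b31 = 1⊕1⊕1⊕1⊕0⊕0⊕1⊕1⊕1⊕1⊕1⊕1⊕0⊕1⊕1⊕0 = 0
Syndrome (s16...s1) = 00000 → position 0 (no error).
No correction needed.
Data bits at positions 3,5,6,7,9,10,11,12,13,14,15,17,18,19,20,21,22,23,24,25,26,27,28,29,30,31: 00001100011111001111110110

00001100011111001111110110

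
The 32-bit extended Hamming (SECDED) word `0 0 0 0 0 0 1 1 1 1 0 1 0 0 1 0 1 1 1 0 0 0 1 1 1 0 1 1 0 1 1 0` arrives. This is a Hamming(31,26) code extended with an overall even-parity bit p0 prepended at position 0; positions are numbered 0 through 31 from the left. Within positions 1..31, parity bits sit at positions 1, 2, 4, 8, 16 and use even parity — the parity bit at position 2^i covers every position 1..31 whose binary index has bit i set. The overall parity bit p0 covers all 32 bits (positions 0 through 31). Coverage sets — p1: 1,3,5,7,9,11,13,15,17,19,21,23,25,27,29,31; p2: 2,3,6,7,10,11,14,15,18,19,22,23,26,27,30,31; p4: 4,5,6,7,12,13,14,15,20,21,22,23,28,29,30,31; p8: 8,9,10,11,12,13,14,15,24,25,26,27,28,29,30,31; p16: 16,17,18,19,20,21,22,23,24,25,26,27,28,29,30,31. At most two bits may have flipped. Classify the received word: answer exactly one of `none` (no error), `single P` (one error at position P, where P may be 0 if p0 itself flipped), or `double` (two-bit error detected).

double

s1: b1⊕b3⊕b5⊕b7⊕b9⊕b11⊕b13⊕b15⊕b17⊕b19⊕b21⊕b23⊕b25⊕b27⊕b29⊕b31 = 0⊕0⊕0⊕1⊕1⊕1⊕0⊕0⊕1⊕0⊕0⊕1⊕0⊕1⊕1⊕0 = 1
s2: b2⊕b3⊕b6⊕b7⊕b10⊕b11⊕b14⊕b15⊕b18⊕b19⊕b22⊕b23⊕b26⊕b27⊕b30⊕b31 = 0⊕0⊕1⊕1⊕0⊕1⊕1⊕0⊕1⊕0⊕1⊕1⊕1⊕1⊕1⊕0 = 0
s4: b4⊕b5⊕b6⊕b7⊕b12⊕b13⊕b14⊕b15⊕b20⊕b21⊕b22⊕b23⊕b28⊕b29⊕b30⊕b31 = 0⊕0⊕1⊕1⊕0⊕0⊕1⊕0⊕0⊕0⊕1⊕1⊕0⊕1⊕1⊕0 = 1
s8: b8⊕b9⊕b10⊕b11⊕b12⊕b13⊕b14⊕b15⊕b24⊕b25⊕b26⊕b27⊕b28⊕b29⊕b30⊕b31 = 1⊕1⊕0⊕1⊕0⊕0⊕1⊕0⊕1⊕0⊕1⊕1⊕0⊕1⊕1⊕0 = 1
s16: b16⊕b17⊕b18⊕b19⊕b20⊕b21⊕b22⊕b23⊕b24⊕b25⊕b26⊕b27⊕b28⊕b29⊕b30⊕b31 = 1⊕1⊕1⊕0⊕0⊕0⊕1⊕1⊕1⊕0⊕1⊕1⊕0⊕1⊕1⊕0 = 0
Syndrome (s16...s1) = 01101 → position 13.
Overall parity (XOR of all 32 bits, including p0): 0⊕0⊕0⊕0⊕0⊕0⊕1⊕1⊕1⊕1⊕0⊕1⊕0⊕0⊕1⊕0⊕1⊕1⊕1⊕0⊕0⊕0⊕1⊕1⊕1⊕0⊕1⊕1⊕0⊕1⊕1⊕0 = 0
Overall=0, syndrome position=13 → double-bit error detected (uncorrectable).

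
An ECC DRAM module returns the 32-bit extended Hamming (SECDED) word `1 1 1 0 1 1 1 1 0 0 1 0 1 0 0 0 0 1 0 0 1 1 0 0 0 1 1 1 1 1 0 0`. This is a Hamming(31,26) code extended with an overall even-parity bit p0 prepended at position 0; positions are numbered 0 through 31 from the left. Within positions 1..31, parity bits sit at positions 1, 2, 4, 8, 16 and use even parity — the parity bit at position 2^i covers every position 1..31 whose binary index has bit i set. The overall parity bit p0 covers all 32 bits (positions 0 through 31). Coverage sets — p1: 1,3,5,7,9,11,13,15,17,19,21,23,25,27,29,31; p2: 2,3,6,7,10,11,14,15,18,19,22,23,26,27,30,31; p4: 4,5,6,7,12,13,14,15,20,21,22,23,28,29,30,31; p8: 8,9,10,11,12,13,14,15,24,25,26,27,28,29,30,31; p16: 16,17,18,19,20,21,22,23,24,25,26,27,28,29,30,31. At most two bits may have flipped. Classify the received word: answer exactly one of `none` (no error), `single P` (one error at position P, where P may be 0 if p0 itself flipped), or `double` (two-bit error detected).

s1: b1⊕b3⊕b5⊕b7⊕b9⊕b11⊕b13⊕b15⊕b17⊕b19⊕b21⊕b23⊕b25⊕b27⊕b29⊕b31 = 1⊕0⊕1⊕1⊕0⊕0⊕0⊕0⊕1⊕0⊕1⊕0⊕1⊕1⊕1⊕0 = 0
s2: b2⊕b3⊕b6⊕b7⊕b10⊕b11⊕b14⊕b15⊕b18⊕b19⊕b22⊕b23⊕b26⊕b27⊕b30⊕b31 = 1⊕0⊕1⊕1⊕1⊕0⊕0⊕0⊕0⊕0⊕0⊕0⊕1⊕1⊕0⊕0 = 0
s4: b4⊕b5⊕b6⊕b7⊕b12⊕b13⊕b14⊕b15⊕b20⊕b21⊕b22⊕b23⊕b28⊕b29⊕b30⊕b31 = 1⊕1⊕1⊕1⊕1⊕0⊕0⊕0⊕1⊕1⊕0⊕0⊕1⊕1⊕0⊕0 = 1
s8: b8⊕b9⊕b10⊕b11⊕b12⊕b13⊕b14⊕b15⊕b24⊕b25⊕b26⊕b27⊕b28⊕b29⊕b30⊕b31 = 0⊕0⊕1⊕0⊕1⊕0⊕0⊕0⊕0⊕1⊕1⊕1⊕1⊕1⊕0⊕0 = 1
s16: b16⊕b17⊕b18⊕b19⊕b20⊕b21⊕b22⊕b23⊕b24⊕b25⊕b26⊕b27⊕b28⊕b29⊕b30⊕b31 = 0⊕1⊕0⊕0⊕1⊕1⊕0⊕0⊕0⊕1⊕1⊕1⊕1⊕1⊕0⊕0 = 0
Syndrome (s16...s1) = 01100 → position 12.
Overall parity (XOR of all 32 bits, including p0): 1⊕1⊕1⊕0⊕1⊕1⊕1⊕1⊕0⊕0⊕1⊕0⊕1⊕0⊕0⊕0⊕0⊕1⊕0⊕0⊕1⊕1⊕0⊕0⊕0⊕1⊕1⊕1⊕1⊕1⊕0⊕0 = 1
Overall=1, syndrome position=12 → single-bit error at position 12.

single 12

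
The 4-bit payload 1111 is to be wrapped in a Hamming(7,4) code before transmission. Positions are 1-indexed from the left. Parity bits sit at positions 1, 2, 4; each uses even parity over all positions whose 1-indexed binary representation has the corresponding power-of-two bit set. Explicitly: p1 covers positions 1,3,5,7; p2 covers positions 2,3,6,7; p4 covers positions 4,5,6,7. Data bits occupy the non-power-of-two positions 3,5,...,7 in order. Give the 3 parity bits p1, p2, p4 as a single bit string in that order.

Place data bits at non-power-of-two positions: b3=1, b5=1, b6=1, b7=1.
p1 = XOR of data positions {3,5,7} = 1⊕1⊕1 = 1
p2 = XOR of data positions {3,6,7} = 1⊕1⊕1 = 1
p4 = XOR of data positions {5,6,7} = 1⊕1⊕1 = 1
Parity bits p1,p2,p4 = 111

111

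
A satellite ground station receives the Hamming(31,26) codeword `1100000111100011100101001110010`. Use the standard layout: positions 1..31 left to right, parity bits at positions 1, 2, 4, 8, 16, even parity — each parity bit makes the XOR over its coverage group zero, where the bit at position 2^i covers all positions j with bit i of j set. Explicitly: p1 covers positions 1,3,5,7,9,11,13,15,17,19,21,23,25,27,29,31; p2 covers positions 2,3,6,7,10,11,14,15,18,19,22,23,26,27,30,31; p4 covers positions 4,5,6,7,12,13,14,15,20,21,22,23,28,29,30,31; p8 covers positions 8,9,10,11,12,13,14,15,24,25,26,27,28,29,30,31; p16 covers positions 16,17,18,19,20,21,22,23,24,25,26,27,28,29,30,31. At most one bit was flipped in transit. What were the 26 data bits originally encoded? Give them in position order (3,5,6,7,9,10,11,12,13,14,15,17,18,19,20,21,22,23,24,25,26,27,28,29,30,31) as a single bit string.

00000110001100101001110010

s1: b1⊕b3⊕b5⊕b7⊕b9⊕b11⊕b13⊕b15⊕b17⊕b19⊕b21⊕b23⊕b25⊕b27⊕b29⊕b31 = 1⊕0⊕0⊕0⊕1⊕1⊕0⊕1⊕1⊕0⊕0⊕0⊕1⊕1⊕0⊕0 = 1
s2: b2⊕b3⊕b6⊕b7⊕b10⊕b11⊕b14⊕b15⊕b18⊕b19⊕b22⊕b23⊕b26⊕b27⊕b30⊕b31 = 1⊕0⊕0⊕0⊕1⊕1⊕0⊕1⊕0⊕0⊕1⊕0⊕1⊕1⊕1⊕0 = 0
s4: b4⊕b5⊕b6⊕b7⊕b12⊕b13⊕b14⊕b15⊕b20⊕b21⊕b22⊕b23⊕b28⊕b29⊕b30⊕b31 = 0⊕0⊕0⊕0⊕0⊕0⊕0⊕1⊕1⊕0⊕1⊕0⊕0⊕0⊕1⊕0 = 0
s8: b8⊕b9⊕b10⊕b11⊕b12⊕b13⊕b14⊕b15⊕b24⊕b25⊕b26⊕b27⊕b28⊕b29⊕b30⊕b31 = 1⊕1⊕1⊕1⊕0⊕0⊕0⊕1⊕0⊕1⊕1⊕1⊕0⊕0⊕1⊕0 = 1
s16: b16⊕b17⊕b18⊕b19⊕b20⊕b21⊕b22⊕b23⊕b24⊕b25⊕b26⊕b27⊕b28⊕b29⊕b30⊕b31 = 1⊕1⊕0⊕0⊕1⊕0⊕1⊕0⊕0⊕1⊕1⊕1⊕0⊕0⊕1⊕0 = 0
Syndrome (s16...s1) = 01001 → position 9.
Flip bit 9: corrected codeword = 1100000101100011100101001110010
Data bits at positions 3,5,6,7,9,10,11,12,13,14,15,17,18,19,20,21,22,23,24,25,26,27,28,29,30,31: 00000110001100101001110010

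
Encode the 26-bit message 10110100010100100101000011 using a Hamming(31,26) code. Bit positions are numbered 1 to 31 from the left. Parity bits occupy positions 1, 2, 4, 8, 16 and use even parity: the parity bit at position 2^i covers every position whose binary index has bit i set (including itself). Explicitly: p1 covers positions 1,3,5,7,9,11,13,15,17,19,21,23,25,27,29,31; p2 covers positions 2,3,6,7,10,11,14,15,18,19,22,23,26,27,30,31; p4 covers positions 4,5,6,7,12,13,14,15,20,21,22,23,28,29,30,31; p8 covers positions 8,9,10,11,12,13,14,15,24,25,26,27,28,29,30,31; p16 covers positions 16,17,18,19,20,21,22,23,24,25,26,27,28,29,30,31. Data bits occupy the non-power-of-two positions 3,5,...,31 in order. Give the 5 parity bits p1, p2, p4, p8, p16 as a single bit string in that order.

00110

Place data bits at non-power-of-two positions: b3=1, b5=0, b6=1, b7=1, b9=0, b10=1, b11=0, b12=0, b13=0, b14=1, b15=0, b17=1, b18=0, b19=0, b20=1, b21=0, b22=0, b23=1, b24=0, b25=1, b26=0, b27=0, b28=0, b29=0, b30=1, b31=1.
p1 = XOR of data positions {3,5,7,9,11,13,15,17,19,21,23,25,27,29,31} = 1⊕0⊕1⊕0⊕0⊕0⊕0⊕1⊕0⊕0⊕1⊕1⊕0⊕0⊕1 = 0
p2 = XOR of data positions {3,6,7,10,11,14,15,18,19,22,23,26,27,30,31} = 1⊕1⊕1⊕1⊕0⊕1⊕0⊕0⊕0⊕0⊕1⊕0⊕0⊕1⊕1 = 0
p4 = XOR of data positions {5,6,7,12,13,14,15,20,21,22,23,28,29,30,31} = 0⊕1⊕1⊕0⊕0⊕1⊕0⊕1⊕0⊕0⊕1⊕0⊕0⊕1⊕1 = 1
p8 = XOR of data positions {9,10,11,12,13,14,15,24,25,26,27,28,29,30,31} = 0⊕1⊕0⊕0⊕0⊕1⊕0⊕0⊕1⊕0⊕0⊕0⊕0⊕1⊕1 = 1
p16 = XOR of data positions {17,18,19,20,21,22,23,24,25,26,27,28,29,30,31} = 1⊕0⊕0⊕1⊕0⊕0⊕1⊕0⊕1⊕0⊕0⊕0⊕0⊕1⊕1 = 0
Parity bits p1,p2,p4,p8,p16 = 00110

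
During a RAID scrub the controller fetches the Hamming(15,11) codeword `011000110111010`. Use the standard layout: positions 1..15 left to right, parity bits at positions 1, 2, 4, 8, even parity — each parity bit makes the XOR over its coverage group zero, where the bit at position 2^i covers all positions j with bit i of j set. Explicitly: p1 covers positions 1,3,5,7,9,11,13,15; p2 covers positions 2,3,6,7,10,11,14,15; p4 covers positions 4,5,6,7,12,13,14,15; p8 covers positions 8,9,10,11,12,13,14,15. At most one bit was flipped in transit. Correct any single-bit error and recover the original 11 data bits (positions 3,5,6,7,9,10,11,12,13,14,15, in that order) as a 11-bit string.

10010111110

s1: b1⊕b3⊕b5⊕b7⊕b9⊕b11⊕b13⊕b15 = 0⊕1⊕0⊕1⊕0⊕1⊕0⊕0 = 1
s2: b2⊕b3⊕b6⊕b7⊕b10⊕b11⊕b14⊕b15 = 1⊕1⊕0⊕1⊕1⊕1⊕1⊕0 = 0
s4: b4⊕b5⊕b6⊕b7⊕b12⊕b13⊕b14⊕b15 = 0⊕0⊕0⊕1⊕1⊕0⊕1⊕0 = 1
s8: b8⊕b9⊕b10⊕b11⊕b12⊕b13⊕b14⊕b15 = 1⊕0⊕1⊕1⊕1⊕0⊕1⊕0 = 1
Syndrome (s8...s1) = 1101 → position 13.
Flip bit 13: corrected codeword = 011000110111110
Data bits at positions 3,5,6,7,9,10,11,12,13,14,15: 10010111110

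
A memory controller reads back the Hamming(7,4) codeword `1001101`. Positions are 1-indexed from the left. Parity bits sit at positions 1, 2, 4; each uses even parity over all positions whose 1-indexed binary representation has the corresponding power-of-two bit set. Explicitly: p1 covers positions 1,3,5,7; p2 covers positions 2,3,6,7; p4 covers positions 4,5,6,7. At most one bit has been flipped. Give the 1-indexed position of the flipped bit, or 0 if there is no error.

s1: b1⊕b3⊕b5⊕b7 = 1⊕0⊕1⊕1 = 1
s2: b2⊕b3⊕b6⊕b7 = 0⊕0⊕0⊕1 = 1
s4: b4⊕b5⊕b6⊕b7 = 1⊕1⊕0⊕1 = 1
Syndrome (s4...s1) = 111 → position 7.

7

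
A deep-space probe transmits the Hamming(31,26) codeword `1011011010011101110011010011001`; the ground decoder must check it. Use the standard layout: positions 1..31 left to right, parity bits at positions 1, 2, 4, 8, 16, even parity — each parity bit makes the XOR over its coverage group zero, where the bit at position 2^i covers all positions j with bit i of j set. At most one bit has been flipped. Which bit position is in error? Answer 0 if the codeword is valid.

17

s1: b1⊕b3⊕b5⊕b7⊕b9⊕b11⊕b13⊕b15⊕b17⊕b19⊕b21⊕b23⊕b25⊕b27⊕b29⊕b31 = 1⊕1⊕0⊕1⊕1⊕0⊕1⊕0⊕1⊕0⊕1⊕0⊕0⊕1⊕0⊕1 = 1
s2: b2⊕b3⊕b6⊕b7⊕b10⊕b11⊕b14⊕b15⊕b18⊕b19⊕b22⊕b23⊕b26⊕b27⊕b30⊕b31 = 0⊕1⊕1⊕1⊕0⊕0⊕1⊕0⊕1⊕0⊕1⊕0⊕0⊕1⊕0⊕1 = 0
s4: b4⊕b5⊕b6⊕b7⊕b12⊕b13⊕b14⊕b15⊕b20⊕b21⊕b22⊕b23⊕b28⊕b29⊕b30⊕b31 = 1⊕0⊕1⊕1⊕1⊕1⊕1⊕0⊕0⊕1⊕1⊕0⊕1⊕0⊕0⊕1 = 0
s8: b8⊕b9⊕b10⊕b11⊕b12⊕b13⊕b14⊕b15⊕b24⊕b25⊕b26⊕b27⊕b28⊕b29⊕b30⊕b31 = 0⊕1⊕0⊕0⊕1⊕1⊕1⊕0⊕1⊕0⊕0⊕1⊕1⊕0⊕0⊕1 = 0
s16: b16⊕b17⊕b18⊕b19⊕b20⊕b21⊕b22⊕b23⊕b24⊕b25⊕b26⊕b27⊕b28⊕b29⊕b30⊕b31 = 1⊕1⊕1⊕0⊕0⊕1⊕1⊕0⊕1⊕0⊕0⊕1⊕1⊕0⊕0⊕1 = 1
Syndrome (s16...s1) = 10001 → position 17.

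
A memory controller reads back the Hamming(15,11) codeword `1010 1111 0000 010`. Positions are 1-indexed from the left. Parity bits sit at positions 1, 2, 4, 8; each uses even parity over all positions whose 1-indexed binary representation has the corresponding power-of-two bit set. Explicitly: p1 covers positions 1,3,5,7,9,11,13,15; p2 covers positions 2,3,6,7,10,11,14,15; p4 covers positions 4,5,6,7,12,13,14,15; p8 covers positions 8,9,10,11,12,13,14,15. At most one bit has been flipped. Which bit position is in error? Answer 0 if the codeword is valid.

s1: b1⊕b3⊕b5⊕b7⊕b9⊕b11⊕b13⊕b15 = 1⊕1⊕1⊕1⊕0⊕0⊕0⊕0 = 0
s2: b2⊕b3⊕b6⊕b7⊕b10⊕b11⊕b14⊕b15 = 0⊕1⊕1⊕1⊕0⊕0⊕1⊕0 = 0
s4: b4⊕b5⊕b6⊕b7⊕b12⊕b13⊕b14⊕b15 = 0⊕1⊕1⊕1⊕0⊕0⊕1⊕0 = 0
s8: b8⊕b9⊕b10⊕b11⊕b12⊕b13⊕b14⊕b15 = 1⊕0⊕0⊕0⊕0⊕0⊕1⊕0 = 0
Syndrome (s8...s1) = 0000 → position 0 (no error).

0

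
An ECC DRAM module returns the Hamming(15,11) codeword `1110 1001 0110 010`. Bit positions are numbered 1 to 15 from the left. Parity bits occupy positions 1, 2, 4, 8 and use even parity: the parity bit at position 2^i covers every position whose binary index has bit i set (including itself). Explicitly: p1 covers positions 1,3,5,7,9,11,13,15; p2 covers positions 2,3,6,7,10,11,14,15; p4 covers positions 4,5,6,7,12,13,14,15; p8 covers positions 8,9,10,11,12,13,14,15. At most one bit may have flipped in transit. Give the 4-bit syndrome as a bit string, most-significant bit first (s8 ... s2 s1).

0010

s1: b1⊕b3⊕b5⊕b7⊕b9⊕b11⊕b13⊕b15 = 1⊕1⊕1⊕0⊕0⊕1⊕0⊕0 = 0
s2: b2⊕b3⊕b6⊕b7⊕b10⊕b11⊕b14⊕b15 = 1⊕1⊕0⊕0⊕1⊕1⊕1⊕0 = 1
s4: b4⊕b5⊕b6⊕b7⊕b12⊕b13⊕b14⊕b15 = 0⊕1⊕0⊕0⊕0⊕0⊕1⊕0 = 0
s8: b8⊕b9⊕b10⊕b11⊕b12⊕b13⊕b14⊕b15 = 1⊕0⊕1⊕1⊕0⊕0⊕1⊕0 = 0
Syndrome (s8...s1) = 0010 → position 2.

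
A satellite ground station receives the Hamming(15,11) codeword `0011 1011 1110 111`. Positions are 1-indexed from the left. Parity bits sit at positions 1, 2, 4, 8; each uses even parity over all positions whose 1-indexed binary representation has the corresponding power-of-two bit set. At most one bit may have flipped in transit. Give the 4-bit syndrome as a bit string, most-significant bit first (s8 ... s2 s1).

s1: b1⊕b3⊕b5⊕b7⊕b9⊕b11⊕b13⊕b15 = 0⊕1⊕1⊕1⊕1⊕1⊕1⊕1 = 1
s2: b2⊕b3⊕b6⊕b7⊕b10⊕b11⊕b14⊕b15 = 0⊕1⊕0⊕1⊕1⊕1⊕1⊕1 = 0
s4: b4⊕b5⊕b6⊕b7⊕b12⊕b13⊕b14⊕b15 = 1⊕1⊕0⊕1⊕0⊕1⊕1⊕1 = 0
s8: b8⊕b9⊕b10⊕b11⊕b12⊕b13⊕b14⊕b15 = 1⊕1⊕1⊕1⊕0⊕1⊕1⊕1 = 1
Syndrome (s8...s1) = 1001 → position 9.

1001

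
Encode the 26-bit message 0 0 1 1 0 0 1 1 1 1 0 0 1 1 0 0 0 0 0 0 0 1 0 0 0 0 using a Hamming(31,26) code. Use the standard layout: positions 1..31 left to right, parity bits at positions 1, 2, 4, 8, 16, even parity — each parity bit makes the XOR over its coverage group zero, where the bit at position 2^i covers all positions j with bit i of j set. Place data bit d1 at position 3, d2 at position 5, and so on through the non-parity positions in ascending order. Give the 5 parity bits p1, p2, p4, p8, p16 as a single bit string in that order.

11111

Place data bits at non-power-of-two positions: b3=0, b5=0, b6=1, b7=1, b9=0, b10=0, b11=1, b12=1, b13=1, b14=1, b15=0, b17=0, b18=1, b19=1, b20=0, b21=0, b22=0, b23=0, b24=0, b25=0, b26=0, b27=1, b28=0, b29=0, b30=0, b31=0.
p1 = XOR of data positions {3,5,7,9,11,13,15,17,19,21,23,25,27,29,31} = 0⊕0⊕1⊕0⊕1⊕1⊕0⊕0⊕1⊕0⊕0⊕0⊕1⊕0⊕0 = 1
p2 = XOR of data positions {3,6,7,10,11,14,15,18,19,22,23,26,27,30,31} = 0⊕1⊕1⊕0⊕1⊕1⊕0⊕1⊕1⊕0⊕0⊕0⊕1⊕0⊕0 = 1
p4 = XOR of data positions {5,6,7,12,13,14,15,20,21,22,23,28,29,30,31} = 0⊕1⊕1⊕1⊕1⊕1⊕0⊕0⊕0⊕0⊕0⊕0⊕0⊕0⊕0 = 1
p8 = XOR of data positions {9,10,11,12,13,14,15,24,25,26,27,28,29,30,31} = 0⊕0⊕1⊕1⊕1⊕1⊕0⊕0⊕0⊕0⊕1⊕0⊕0⊕0⊕0 = 1
p16 = XOR of data positions {17,18,19,20,21,22,23,24,25,26,27,28,29,30,31} = 0⊕1⊕1⊕0⊕0⊕0⊕0⊕0⊕0⊕0⊕1⊕0⊕0⊕0⊕0 = 1
Parity bits p1,p2,p4,p8,p16 = 11111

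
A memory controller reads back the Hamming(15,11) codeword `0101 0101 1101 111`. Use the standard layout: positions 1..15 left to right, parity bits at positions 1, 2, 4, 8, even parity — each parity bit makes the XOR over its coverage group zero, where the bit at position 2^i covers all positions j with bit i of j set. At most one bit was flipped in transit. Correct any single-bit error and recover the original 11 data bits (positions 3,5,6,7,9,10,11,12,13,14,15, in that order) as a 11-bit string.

00101111111

s1: b1⊕b3⊕b5⊕b7⊕b9⊕b11⊕b13⊕b15 = 0⊕0⊕0⊕0⊕1⊕0⊕1⊕1 = 1
s2: b2⊕b3⊕b6⊕b7⊕b10⊕b11⊕b14⊕b15 = 1⊕0⊕1⊕0⊕1⊕0⊕1⊕1 = 1
s4: b4⊕b5⊕b6⊕b7⊕b12⊕b13⊕b14⊕b15 = 1⊕0⊕1⊕0⊕1⊕1⊕1⊕1 = 0
s8: b8⊕b9⊕b10⊕b11⊕b12⊕b13⊕b14⊕b15 = 1⊕1⊕1⊕0⊕1⊕1⊕1⊕1 = 1
Syndrome (s8...s1) = 1011 → position 11.
Flip bit 11: corrected codeword = 010101011111111
Data bits at positions 3,5,6,7,9,10,11,12,13,14,15: 00101111111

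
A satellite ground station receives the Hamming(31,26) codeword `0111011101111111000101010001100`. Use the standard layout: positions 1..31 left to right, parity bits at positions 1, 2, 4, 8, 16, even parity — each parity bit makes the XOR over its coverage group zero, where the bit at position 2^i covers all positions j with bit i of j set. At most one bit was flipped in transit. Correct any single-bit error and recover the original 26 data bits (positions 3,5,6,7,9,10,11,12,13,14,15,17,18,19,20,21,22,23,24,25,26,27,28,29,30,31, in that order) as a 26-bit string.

10010111111000101010001100

s1: b1⊕b3⊕b5⊕b7⊕b9⊕b11⊕b13⊕b15⊕b17⊕b19⊕b21⊕b23⊕b25⊕b27⊕b29⊕b31 = 0⊕1⊕0⊕1⊕0⊕1⊕1⊕1⊕0⊕0⊕0⊕0⊕0⊕0⊕1⊕0 = 0
s2: b2⊕b3⊕b6⊕b7⊕b10⊕b11⊕b14⊕b15⊕b18⊕b19⊕b22⊕b23⊕b26⊕b27⊕b30⊕b31 = 1⊕1⊕1⊕1⊕1⊕1⊕1⊕1⊕0⊕0⊕1⊕0⊕0⊕0⊕0⊕0 = 1
s4: b4⊕b5⊕b6⊕b7⊕b12⊕b13⊕b14⊕b15⊕b20⊕b21⊕b22⊕b23⊕b28⊕b29⊕b30⊕b31 = 1⊕0⊕1⊕1⊕1⊕1⊕1⊕1⊕1⊕0⊕1⊕0⊕1⊕1⊕0⊕0 = 1
s8: b8⊕b9⊕b10⊕b11⊕b12⊕b13⊕b14⊕b15⊕b24⊕b25⊕b26⊕b27⊕b28⊕b29⊕b30⊕b31 = 1⊕0⊕1⊕1⊕1⊕1⊕1⊕1⊕1⊕0⊕0⊕0⊕1⊕1⊕0⊕0 = 0
s16: b16⊕b17⊕b18⊕b19⊕b20⊕b21⊕b22⊕b23⊕b24⊕b25⊕b26⊕b27⊕b28⊕b29⊕b30⊕b31 = 1⊕0⊕0⊕0⊕1⊕0⊕1⊕0⊕1⊕0⊕0⊕0⊕1⊕1⊕0⊕0 = 0
Syndrome (s16...s1) = 00110 → position 6.
Flip bit 6: corrected codeword = 0111001101111111000101010001100
Data bits at positions 3,5,6,7,9,10,11,12,13,14,15,17,18,19,20,21,22,23,24,25,26,27,28,29,30,31: 10010111111000101010001100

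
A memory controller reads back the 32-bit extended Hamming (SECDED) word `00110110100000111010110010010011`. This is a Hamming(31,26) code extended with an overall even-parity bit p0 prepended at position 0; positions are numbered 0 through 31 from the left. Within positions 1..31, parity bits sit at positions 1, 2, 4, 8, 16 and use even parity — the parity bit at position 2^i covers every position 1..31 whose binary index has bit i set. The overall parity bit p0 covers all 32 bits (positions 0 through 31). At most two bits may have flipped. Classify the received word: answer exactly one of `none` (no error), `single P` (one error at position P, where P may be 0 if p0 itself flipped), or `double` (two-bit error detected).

s1: b1⊕b3⊕b5⊕b7⊕b9⊕b11⊕b13⊕b15⊕b17⊕b19⊕b21⊕b23⊕b25⊕b27⊕b29⊕b31 = 0⊕1⊕1⊕0⊕0⊕0⊕0⊕1⊕0⊕0⊕1⊕0⊕0⊕1⊕0⊕1 = 0
s2: b2⊕b3⊕b6⊕b7⊕b10⊕b11⊕b14⊕b15⊕b18⊕b19⊕b22⊕b23⊕b26⊕b27⊕b30⊕b31 = 1⊕1⊕1⊕0⊕0⊕0⊕1⊕1⊕1⊕0⊕0⊕0⊕0⊕1⊕1⊕1 = 1
s4: b4⊕b5⊕b6⊕b7⊕b12⊕b13⊕b14⊕b15⊕b20⊕b21⊕b22⊕b23⊕b28⊕b29⊕b30⊕b31 = 0⊕1⊕1⊕0⊕0⊕0⊕1⊕1⊕1⊕1⊕0⊕0⊕0⊕0⊕1⊕1 = 0
s8: b8⊕b9⊕b10⊕b11⊕b12⊕b13⊕b14⊕b15⊕b24⊕b25⊕b26⊕b27⊕b28⊕b29⊕b30⊕b31 = 1⊕0⊕0⊕0⊕0⊕0⊕1⊕1⊕1⊕0⊕0⊕1⊕0⊕0⊕1⊕1 = 1
s16: b16⊕b17⊕b18⊕b19⊕b20⊕b21⊕b22⊕b23⊕b24⊕b25⊕b26⊕b27⊕b28⊕b29⊕b30⊕b31 = 1⊕0⊕1⊕0⊕1⊕1⊕0⊕0⊕1⊕0⊕0⊕1⊕0⊕0⊕1⊕1 = 0
Syndrome (s16...s1) = 01010 → position 10.
Overall parity (XOR of all 32 bits, including p0): 0⊕0⊕1⊕1⊕0⊕1⊕1⊕0⊕1⊕0⊕0⊕0⊕0⊕0⊕1⊕1⊕1⊕0⊕1⊕0⊕1⊕1⊕0⊕0⊕1⊕0⊕0⊕1⊕0⊕0⊕1⊕1 = 1
Overall=1, syndrome position=10 → single-bit error at position 10.

single 10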